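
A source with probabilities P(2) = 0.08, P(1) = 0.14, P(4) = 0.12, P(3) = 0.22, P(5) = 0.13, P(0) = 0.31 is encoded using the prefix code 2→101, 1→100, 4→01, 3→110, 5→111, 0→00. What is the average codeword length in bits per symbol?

2.57 bits/symbol

L̄ = Σ pᵢ·ℓᵢ = 0.08·3 + 0.14·3 + 0.12·2 + 0.22·3 + 0.13·3 + 0.31·2 = 2.57 bits/symbol.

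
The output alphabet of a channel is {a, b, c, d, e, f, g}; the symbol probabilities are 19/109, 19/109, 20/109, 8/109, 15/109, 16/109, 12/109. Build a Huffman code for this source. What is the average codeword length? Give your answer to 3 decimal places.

Repeatedly combine the two least-probable nodes; the expected code length is the sum of the merged weights.
merge 8/109 + 12/109 → 20/109
merge 15/109 + 16/109 → 31/109
merge 19/109 + 19/109 → 38/109
merge 20/109 + 20/109 → 40/109
merge 31/109 + 38/109 → 69/109
merge 40/109 + 69/109 → 1
L = 20/109 + 31/109 + 38/109 + 40/109 + 69/109 + 1 = 307/109 ≈ 2.817 bits/symbol.

2.817 bits/symbol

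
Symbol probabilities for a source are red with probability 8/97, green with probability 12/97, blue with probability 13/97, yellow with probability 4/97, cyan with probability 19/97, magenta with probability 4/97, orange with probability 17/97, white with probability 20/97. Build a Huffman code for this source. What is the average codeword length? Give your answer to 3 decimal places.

2.845 bits/symbol

Repeatedly combine the two least-probable nodes; the expected code length is the sum of the merged weights.
merge 4/97 + 4/97 → 8/97
merge 8/97 + 8/97 → 16/97
merge 12/97 + 13/97 → 25/97
merge 16/97 + 17/97 → 33/97
merge 19/97 + 20/97 → 39/97
merge 25/97 + 33/97 → 58/97
merge 39/97 + 58/97 → 1
L = 8/97 + 16/97 + 25/97 + 33/97 + 39/97 + 58/97 + 1 = 276/97 ≈ 2.845 bits/symbol.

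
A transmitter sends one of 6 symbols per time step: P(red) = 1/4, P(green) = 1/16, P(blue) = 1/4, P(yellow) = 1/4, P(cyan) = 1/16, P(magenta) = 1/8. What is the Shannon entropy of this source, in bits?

Each probability is a power of 1/2, so log₂(1/p) is an integer.
H = Σ p·log₂(1/p) = 1/4·2 + 1/16·4 + 1/4·2 + 1/4·2 + 1/16·4 + 1/8·3 = 2.375 bits.

2.375 bits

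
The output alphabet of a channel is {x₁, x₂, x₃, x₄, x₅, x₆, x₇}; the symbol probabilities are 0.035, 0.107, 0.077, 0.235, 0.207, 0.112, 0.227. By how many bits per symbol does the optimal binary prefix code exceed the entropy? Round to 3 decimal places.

Entropy H = −Σ p log₂ p ≈ 2.5998 bits.
Huffman merges: 7/200+77/1000→14/125; 107/1000+14/125→219/1000; 14/125+207/1000→319/1000; 219/1000+227/1000→223/500; 47/200+319/1000→277/500; 223/500+277/500→1. L = 53/20 ≈ 2.6500.
L − H = 2.6500 − 2.5998 = 0.050 bits.

0.050 bits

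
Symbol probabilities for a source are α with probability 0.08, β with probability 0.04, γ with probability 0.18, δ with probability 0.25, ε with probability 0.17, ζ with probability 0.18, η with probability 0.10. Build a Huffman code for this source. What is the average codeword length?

2.69 bits/symbol

Repeatedly combine the two least-probable nodes; the expected code length is the sum of the merged weights.
merge 1/25 + 2/25 → 3/25
merge 1/10 + 3/25 → 11/50
merge 17/100 + 9/50 → 7/20
merge 9/50 + 11/50 → 2/5
merge 1/4 + 7/20 → 3/5
merge 2/5 + 3/5 → 1
L = 3/25 + 11/50 + 7/20 + 2/5 + 3/5 + 1 = 269/100 = 2.69 bits/symbol.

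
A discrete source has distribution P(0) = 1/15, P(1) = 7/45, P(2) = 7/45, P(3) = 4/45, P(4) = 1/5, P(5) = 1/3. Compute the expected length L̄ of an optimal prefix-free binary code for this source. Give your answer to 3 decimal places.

2.467 bits/symbol

Repeatedly combine the two least-probable nodes; the expected code length is the sum of the merged weights.
merge 1/15 + 4/45 → 7/45
merge 7/45 + 7/45 → 14/45
merge 7/45 + 1/5 → 16/45
merge 14/45 + 1/3 → 29/45
merge 16/45 + 29/45 → 1
L = 7/45 + 14/45 + 16/45 + 29/45 + 1 = 37/15 ≈ 2.467 bits/symbol.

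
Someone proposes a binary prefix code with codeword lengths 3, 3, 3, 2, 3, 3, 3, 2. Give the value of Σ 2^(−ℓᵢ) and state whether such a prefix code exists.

With common denominator 2^3 = 8: Σ 2^(−ℓᵢ) = 1/8 + 1/8 + 1/8 + 2/8 + 1/8 + 1/8 + 1/8 + 2/8 = 10/8 = 1.25.
Kraft's inequality requires Σ ≤ 1; here Σ = 1.25 > 1, so no such prefix code exists.

1.25; no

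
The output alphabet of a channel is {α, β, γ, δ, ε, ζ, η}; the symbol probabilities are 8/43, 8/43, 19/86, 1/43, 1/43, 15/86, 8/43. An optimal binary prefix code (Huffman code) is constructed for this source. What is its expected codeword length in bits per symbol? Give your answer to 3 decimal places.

2.640 bits/symbol

Repeatedly combine the two least-probable nodes; the expected code length is the sum of the merged weights.
merge 1/43 + 1/43 → 2/43
merge 2/43 + 15/86 → 19/86
merge 8/43 + 8/43 → 16/43
merge 8/43 + 19/86 → 35/86
merge 19/86 + 16/43 → 51/86
merge 35/86 + 51/86 → 1
L = 2/43 + 19/86 + 16/43 + 35/86 + 51/86 + 1 = 227/86 ≈ 2.640 bits/symbol.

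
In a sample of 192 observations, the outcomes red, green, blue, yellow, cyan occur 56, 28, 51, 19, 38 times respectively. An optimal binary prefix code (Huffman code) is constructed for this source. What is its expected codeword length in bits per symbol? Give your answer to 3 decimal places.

Probabilities are the counts divided by 192.
Repeatedly combine the two least-probable nodes; the expected code length is the sum of the merged weights.
merge 19/192 + 7/48 → 47/192
merge 19/96 + 47/192 → 85/192
merge 17/64 + 7/24 → 107/192
merge 85/192 + 107/192 → 1
L = 47/192 + 85/192 + 107/192 + 1 = 431/192 ≈ 2.245 bits/symbol.

2.245 bits/symbol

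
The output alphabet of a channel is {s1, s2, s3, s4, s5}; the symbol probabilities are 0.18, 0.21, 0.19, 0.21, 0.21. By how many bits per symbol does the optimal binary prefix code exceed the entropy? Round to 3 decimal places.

0.051 bits

Entropy H = −Σ p log₂ p ≈ 2.3190 bits.
Huffman merges: 9/50+19/100→37/100; 21/100+21/100→21/50; 21/100+37/100→29/50; 21/50+29/50→1. L = 237/100 ≈ 2.3700.
L − H = 2.3700 − 2.3190 = 0.051 bits.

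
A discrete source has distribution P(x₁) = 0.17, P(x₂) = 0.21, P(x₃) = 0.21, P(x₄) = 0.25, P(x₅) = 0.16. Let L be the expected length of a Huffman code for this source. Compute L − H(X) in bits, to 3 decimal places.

0.027 bits

Entropy H = −Σ p log₂ p ≈ 2.3033 bits.
Huffman merges: 4/25+17/100→33/100; 21/100+21/100→21/50; 1/4+33/100→29/50; 21/50+29/50→1. L = 233/100 ≈ 2.3300.
L − H = 2.3300 − 2.3033 = 0.027 bits.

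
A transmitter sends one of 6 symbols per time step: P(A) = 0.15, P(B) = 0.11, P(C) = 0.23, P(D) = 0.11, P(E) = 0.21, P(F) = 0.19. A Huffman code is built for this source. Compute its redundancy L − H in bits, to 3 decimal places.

0.033 bits

Entropy H = −Σ p log₂ p ≈ 2.5268 bits.
Huffman merges: 11/100+11/100→11/50; 3/20+19/100→17/50; 21/100+11/50→43/100; 23/100+17/50→57/100; 43/100+57/100→1. L = 64/25 ≈ 2.5600.
L − H = 2.5600 − 2.5268 = 0.033 bits.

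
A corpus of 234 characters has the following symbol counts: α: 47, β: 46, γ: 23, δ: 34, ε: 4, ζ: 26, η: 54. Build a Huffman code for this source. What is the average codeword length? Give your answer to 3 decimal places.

2.684 bits/symbol

Probabilities are the counts divided by 234.
Repeatedly combine the two least-probable nodes; the expected code length is the sum of the merged weights.
merge 2/117 + 23/234 → 3/26
merge 1/9 + 3/26 → 53/234
merge 17/117 + 23/117 → 40/117
merge 47/234 + 53/234 → 50/117
merge 3/13 + 40/117 → 67/117
merge 50/117 + 67/117 → 1
L = 3/26 + 53/234 + 40/117 + 50/117 + 67/117 + 1 = 314/117 ≈ 2.684 bits/symbol.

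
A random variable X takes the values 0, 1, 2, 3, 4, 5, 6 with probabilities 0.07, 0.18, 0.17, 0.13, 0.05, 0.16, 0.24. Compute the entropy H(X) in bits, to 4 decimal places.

2.6643 bits

H = −Σ pᵢ log₂ pᵢ.
−0.07·log₂(0.07) = 0.2686
−0.18·log₂(0.18) = 0.4453
−0.17·log₂(0.17) = 0.4346
−0.13·log₂(0.13) = 0.3826
−0.05·log₂(0.05) = 0.2161
−0.16·log₂(0.16) = 0.4230
−0.24·log₂(0.24) = 0.4941
Sum ≈ 2.6643 → 2.6643 bits.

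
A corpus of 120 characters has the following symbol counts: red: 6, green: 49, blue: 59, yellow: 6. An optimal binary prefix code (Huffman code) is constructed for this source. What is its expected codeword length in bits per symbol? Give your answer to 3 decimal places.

Probabilities are the counts divided by 120.
Repeatedly combine the two least-probable nodes; the expected code length is the sum of the merged weights.
merge 1/20 + 1/20 → 1/10
merge 1/10 + 49/120 → 61/120
merge 59/120 + 61/120 → 1
L = 1/10 + 61/120 + 1 = 193/120 ≈ 1.608 bits/symbol.

1.608 bits/symbol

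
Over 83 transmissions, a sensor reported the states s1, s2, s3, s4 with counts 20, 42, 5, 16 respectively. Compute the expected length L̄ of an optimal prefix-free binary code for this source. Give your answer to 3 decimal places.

1.747 bits/symbol

Probabilities are the counts divided by 83.
Repeatedly combine the two least-probable nodes; the expected code length is the sum of the merged weights.
merge 5/83 + 16/83 → 21/83
merge 20/83 + 21/83 → 41/83
merge 41/83 + 42/83 → 1
L = 21/83 + 41/83 + 1 = 145/83 ≈ 1.747 bits/symbol.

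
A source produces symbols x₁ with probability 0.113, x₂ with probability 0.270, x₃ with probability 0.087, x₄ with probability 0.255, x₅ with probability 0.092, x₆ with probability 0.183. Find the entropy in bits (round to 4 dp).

2.4397 bits

H = −Σ pᵢ log₂ pᵢ.
−0.113·log₂(0.113) = 0.3555
−0.270·log₂(0.270) = 0.5100
−0.087·log₂(0.087) = 0.3065
−0.255·log₂(0.255) = 0.5027
−0.092·log₂(0.092) = 0.3167
−0.183·log₂(0.183) = 0.4484
Sum ≈ 2.4397 → 2.4397 bits.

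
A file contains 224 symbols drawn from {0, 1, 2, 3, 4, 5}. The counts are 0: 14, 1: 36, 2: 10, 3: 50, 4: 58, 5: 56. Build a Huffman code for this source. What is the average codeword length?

Probabilities are the counts divided by 224.
Repeatedly combine the two least-probable nodes; the expected code length is the sum of the merged weights.
merge 5/112 + 1/16 → 3/28
merge 3/28 + 9/56 → 15/56
merge 25/112 + 1/4 → 53/112
merge 29/112 + 15/56 → 59/112
merge 53/112 + 59/112 → 1
L = 3/28 + 15/56 + 53/112 + 59/112 + 1 = 19/8 = 2.375 bits/symbol.

2.375 bits/symbol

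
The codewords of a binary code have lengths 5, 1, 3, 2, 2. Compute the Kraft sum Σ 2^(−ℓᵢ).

1.15625

With common denominator 2^5 = 32: Σ 2^(−ℓᵢ) = 1/32 + 16/32 + 4/32 + 8/32 + 8/32 = 37/32 = 1.15625.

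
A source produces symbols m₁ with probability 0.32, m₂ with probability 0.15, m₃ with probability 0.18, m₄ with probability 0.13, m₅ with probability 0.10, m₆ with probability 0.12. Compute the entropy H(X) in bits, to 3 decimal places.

2.464 bits

H = −Σ pᵢ log₂ pᵢ.
−0.32·log₂(0.32) = 0.5260
−0.15·log₂(0.15) = 0.4105
−0.18·log₂(0.18) = 0.4453
−0.13·log₂(0.13) = 0.3826
−0.10·log₂(0.10) = 0.3322
−0.12·log₂(0.12) = 0.3671
Sum ≈ 2.4638 → 2.464 bits.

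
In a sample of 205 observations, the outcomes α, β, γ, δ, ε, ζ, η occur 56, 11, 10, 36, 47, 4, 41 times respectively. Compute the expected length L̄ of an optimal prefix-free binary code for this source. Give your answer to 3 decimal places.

Probabilities are the counts divided by 205.
Repeatedly combine the two least-probable nodes; the expected code length is the sum of the merged weights.
merge 4/205 + 2/41 → 14/205
merge 11/205 + 14/205 → 5/41
merge 5/41 + 36/205 → 61/205
merge 1/5 + 47/205 → 88/205
merge 56/205 + 61/205 → 117/205
merge 88/205 + 117/205 → 1
L = 14/205 + 5/41 + 61/205 + 88/205 + 117/205 + 1 = 102/41 ≈ 2.488 bits/symbol.

2.488 bits/symbol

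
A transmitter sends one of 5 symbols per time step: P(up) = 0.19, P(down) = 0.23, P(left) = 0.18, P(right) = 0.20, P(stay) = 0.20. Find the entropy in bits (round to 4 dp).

2.3170 bits

H = −Σ pᵢ log₂ pᵢ.
−0.19·log₂(0.19) = 0.4552
−0.23·log₂(0.23) = 0.4877
−0.18·log₂(0.18) = 0.4453
−0.20·log₂(0.20) = 0.4644
−0.20·log₂(0.20) = 0.4644
Sum ≈ 2.3170 → 2.3170 bits.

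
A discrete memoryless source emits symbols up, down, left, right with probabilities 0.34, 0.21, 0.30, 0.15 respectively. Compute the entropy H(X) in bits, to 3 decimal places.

1.934 bits

H = −Σ pᵢ log₂ pᵢ.
−0.34·log₂(0.34) = 0.5292
−0.21·log₂(0.21) = 0.4728
−0.30·log₂(0.30) = 0.5211
−0.15·log₂(0.15) = 0.4105
Sum ≈ 1.9336 → 1.934 bits.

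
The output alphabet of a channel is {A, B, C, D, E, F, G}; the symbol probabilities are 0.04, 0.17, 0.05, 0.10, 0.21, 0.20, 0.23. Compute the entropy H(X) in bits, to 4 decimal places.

H = −Σ pᵢ log₂ pᵢ.
−0.04·log₂(0.04) = 0.1858
−0.17·log₂(0.17) = 0.4346
−0.05·log₂(0.05) = 0.2161
−0.10·log₂(0.10) = 0.3322
−0.21·log₂(0.21) = 0.4728
−0.20·log₂(0.20) = 0.4644
−0.23·log₂(0.23) = 0.4877
Sum ≈ 2.5935 → 2.5935 bits.

2.5935 bits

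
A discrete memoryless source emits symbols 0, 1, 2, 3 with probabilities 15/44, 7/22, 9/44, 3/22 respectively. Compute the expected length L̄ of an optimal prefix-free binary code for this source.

Repeatedly combine the two least-probable nodes; the expected code length is the sum of the merged weights.
merge 3/22 + 9/44 → 15/44
merge 7/22 + 15/44 → 29/44
merge 15/44 + 29/44 → 1
L = 15/44 + 29/44 + 1 = 2 bits/symbol.

2 bits/symbol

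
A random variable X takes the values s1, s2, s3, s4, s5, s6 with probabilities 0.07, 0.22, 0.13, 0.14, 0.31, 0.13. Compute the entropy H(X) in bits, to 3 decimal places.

H = −Σ pᵢ log₂ pᵢ.
−0.07·log₂(0.07) = 0.2686
−0.22·log₂(0.22) = 0.4806
−0.13·log₂(0.13) = 0.3826
−0.14·log₂(0.14) = 0.3971
−0.31·log₂(0.31) = 0.5238
−0.13·log₂(0.13) = 0.3826
Sum ≈ 2.4353 → 2.435 bits.

2.435 bits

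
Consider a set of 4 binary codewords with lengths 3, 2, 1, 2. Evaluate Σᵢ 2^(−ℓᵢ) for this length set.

With common denominator 2^3 = 8: Σ 2^(−ℓᵢ) = 1/8 + 2/8 + 4/8 + 2/8 = 9/8 = 1.125.

1.125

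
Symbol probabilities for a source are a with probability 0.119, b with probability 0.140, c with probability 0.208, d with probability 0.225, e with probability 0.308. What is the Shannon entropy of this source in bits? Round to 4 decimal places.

2.2412 bits

H = −Σ pᵢ log₂ pᵢ.
−0.119·log₂(0.119) = 0.3654
−0.140·log₂(0.140) = 0.3971
−0.208·log₂(0.208) = 0.4712
−0.225·log₂(0.225) = 0.4842
−0.308·log₂(0.308) = 0.5233
Sum ≈ 2.2412 → 2.2412 bits.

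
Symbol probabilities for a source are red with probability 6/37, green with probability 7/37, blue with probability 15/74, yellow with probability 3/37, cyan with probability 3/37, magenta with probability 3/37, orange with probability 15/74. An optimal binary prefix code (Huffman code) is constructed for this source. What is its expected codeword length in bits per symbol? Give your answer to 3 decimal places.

2.757 bits/symbol

Repeatedly combine the two least-probable nodes; the expected code length is the sum of the merged weights.
merge 3/37 + 3/37 → 6/37
merge 3/37 + 6/37 → 9/37
merge 6/37 + 7/37 → 13/37
merge 15/74 + 15/74 → 15/37
merge 9/37 + 13/37 → 22/37
merge 15/37 + 22/37 → 1
L = 6/37 + 9/37 + 13/37 + 15/37 + 22/37 + 1 = 102/37 ≈ 2.757 bits/symbol.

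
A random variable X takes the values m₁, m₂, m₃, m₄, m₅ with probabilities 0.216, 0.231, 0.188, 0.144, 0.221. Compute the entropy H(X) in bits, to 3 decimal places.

H = −Σ pᵢ log₂ pᵢ.
−0.216·log₂(0.216) = 0.4776
−0.231·log₂(0.231) = 0.4883
−0.188·log₂(0.188) = 0.4533
−0.144·log₂(0.144) = 0.4026
−0.221·log₂(0.221) = 0.4813
Sum ≈ 2.3031 → 2.303 bits.

2.303 bits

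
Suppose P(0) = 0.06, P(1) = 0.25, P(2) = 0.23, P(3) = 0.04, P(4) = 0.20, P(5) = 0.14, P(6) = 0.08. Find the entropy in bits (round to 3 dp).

H = −Σ pᵢ log₂ pᵢ.
−0.06·log₂(0.06) = 0.2435
−0.25·log₂(0.25) = 0.5000
−0.23·log₂(0.23) = 0.4877
−0.04·log₂(0.04) = 0.1858
−0.20·log₂(0.20) = 0.4644
−0.14·log₂(0.14) = 0.3971
−0.08·log₂(0.08) = 0.2915
Sum ≈ 2.5700 → 2.570 bits.

2.570 bits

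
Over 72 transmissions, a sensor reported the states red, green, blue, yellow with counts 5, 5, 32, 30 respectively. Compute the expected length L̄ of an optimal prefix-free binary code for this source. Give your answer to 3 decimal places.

Probabilities are the counts divided by 72.
Repeatedly combine the two least-probable nodes; the expected code length is the sum of the merged weights.
merge 5/72 + 5/72 → 5/36
merge 5/36 + 5/12 → 5/9
merge 4/9 + 5/9 → 1
L = 5/36 + 5/9 + 1 = 61/36 ≈ 1.694 bits/symbol.

1.694 bits/symbol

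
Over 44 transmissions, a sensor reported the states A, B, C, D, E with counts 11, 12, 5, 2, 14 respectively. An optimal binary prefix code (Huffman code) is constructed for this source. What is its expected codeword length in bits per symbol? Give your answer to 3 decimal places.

2.159 bits/symbol

Probabilities are the counts divided by 44.
Repeatedly combine the two least-probable nodes; the expected code length is the sum of the merged weights.
merge 1/22 + 5/44 → 7/44
merge 7/44 + 1/4 → 9/22
merge 3/11 + 7/22 → 13/22
merge 9/22 + 13/22 → 1
L = 7/44 + 9/22 + 13/22 + 1 = 95/44 ≈ 2.159 bits/symbol.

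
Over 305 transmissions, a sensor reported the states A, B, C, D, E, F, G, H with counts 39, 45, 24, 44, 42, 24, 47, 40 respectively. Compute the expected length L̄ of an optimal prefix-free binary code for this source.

Probabilities are the counts divided by 305.
Repeatedly combine the two least-probable nodes; the expected code length is the sum of the merged weights.
merge 24/305 + 24/305 → 48/305
merge 39/305 + 8/61 → 79/305
merge 42/305 + 44/305 → 86/305
merge 9/61 + 47/305 → 92/305
merge 48/305 + 79/305 → 127/305
merge 86/305 + 92/305 → 178/305
merge 127/305 + 178/305 → 1
L = 48/305 + 79/305 + 86/305 + 92/305 + 127/305 + 178/305 + 1 = 3 bits/symbol.

3 bits/symbol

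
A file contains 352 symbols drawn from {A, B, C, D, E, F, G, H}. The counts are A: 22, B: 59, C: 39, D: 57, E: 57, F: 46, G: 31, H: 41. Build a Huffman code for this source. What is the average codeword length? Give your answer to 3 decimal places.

2.983 bits/symbol

Probabilities are the counts divided by 352.
Repeatedly combine the two least-probable nodes; the expected code length is the sum of the merged weights.
merge 1/16 + 31/352 → 53/352
merge 39/352 + 41/352 → 5/22
merge 23/176 + 53/352 → 9/32
merge 57/352 + 57/352 → 57/176
merge 59/352 + 5/22 → 139/352
merge 9/32 + 57/176 → 213/352
merge 139/352 + 213/352 → 1
L = 53/352 + 5/22 + 9/32 + 57/176 + 139/352 + 213/352 + 1 = 525/176 ≈ 2.983 bits/symbol.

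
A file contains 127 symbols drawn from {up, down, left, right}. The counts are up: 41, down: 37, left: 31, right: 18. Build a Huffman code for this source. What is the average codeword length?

Probabilities are the counts divided by 127.
Repeatedly combine the two least-probable nodes; the expected code length is the sum of the merged weights.
merge 18/127 + 31/127 → 49/127
merge 37/127 + 41/127 → 78/127
merge 49/127 + 78/127 → 1
L = 49/127 + 78/127 + 1 = 2 bits/symbol.

2 bits/symbol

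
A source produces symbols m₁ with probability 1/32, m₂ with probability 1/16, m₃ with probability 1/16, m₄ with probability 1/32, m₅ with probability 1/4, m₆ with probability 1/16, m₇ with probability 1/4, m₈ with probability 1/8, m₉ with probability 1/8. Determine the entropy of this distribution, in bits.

Each probability is a power of 1/2, so log₂(1/p) is an integer.
H = Σ p·log₂(1/p) = 1/32·5 + 1/16·4 + 1/16·4 + 1/32·5 + 1/4·2 + 1/16·4 + 1/4·2 + 1/8·3 + 1/8·3 = 2.8125 bits.

2.8125 bits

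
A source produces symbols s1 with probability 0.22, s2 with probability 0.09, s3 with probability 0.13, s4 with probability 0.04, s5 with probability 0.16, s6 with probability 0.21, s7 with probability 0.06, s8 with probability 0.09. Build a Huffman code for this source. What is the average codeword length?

2.85 bits/symbol

Repeatedly combine the two least-probable nodes; the expected code length is the sum of the merged weights.
merge 1/25 + 3/50 → 1/10
merge 9/100 + 9/100 → 9/50
merge 1/10 + 13/100 → 23/100
merge 4/25 + 9/50 → 17/50
merge 21/100 + 11/50 → 43/100
merge 23/100 + 17/50 → 57/100
merge 43/100 + 57/100 → 1
L = 1/10 + 9/50 + 23/100 + 17/50 + 43/100 + 57/100 + 1 = 57/20 = 2.85 bits/symbol.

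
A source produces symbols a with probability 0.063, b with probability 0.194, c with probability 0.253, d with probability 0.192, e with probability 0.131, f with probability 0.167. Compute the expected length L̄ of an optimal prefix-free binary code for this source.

Repeatedly combine the two least-probable nodes; the expected code length is the sum of the merged weights.
merge 63/1000 + 131/1000 → 97/500
merge 167/1000 + 24/125 → 359/1000
merge 97/500 + 97/500 → 97/250
merge 253/1000 + 359/1000 → 153/250
merge 97/250 + 153/250 → 1
L = 97/500 + 359/1000 + 97/250 + 153/250 + 1 = 2553/1000 = 2.553 bits/symbol.

2.553 bits/symbol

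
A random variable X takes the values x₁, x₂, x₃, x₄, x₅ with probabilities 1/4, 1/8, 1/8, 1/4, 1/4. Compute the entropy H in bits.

2.25 bits

Each probability is a power of 1/2, so log₂(1/p) is an integer.
H = Σ p·log₂(1/p) = 1/4·2 + 1/8·3 + 1/8·3 + 1/4·2 + 1/4·2 = 2.25 bits.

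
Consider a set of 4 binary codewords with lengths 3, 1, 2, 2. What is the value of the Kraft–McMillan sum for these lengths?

1.125

With common denominator 2^3 = 8: Σ 2^(−ℓᵢ) = 1/8 + 4/8 + 2/8 + 2/8 = 9/8 = 1.125.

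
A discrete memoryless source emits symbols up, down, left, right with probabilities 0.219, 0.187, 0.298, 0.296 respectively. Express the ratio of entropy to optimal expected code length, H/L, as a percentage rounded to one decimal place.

Entropy H = −Σ p log₂ p ≈ 1.9725 bits.
Huffman merges: 187/1000+219/1000→203/500; 37/125+149/500→297/500; 203/500+297/500→1. L = 2 ≈ 2.0000.
Efficiency = H/L = 1.9725/2.0000 = 98.6%.

98.6%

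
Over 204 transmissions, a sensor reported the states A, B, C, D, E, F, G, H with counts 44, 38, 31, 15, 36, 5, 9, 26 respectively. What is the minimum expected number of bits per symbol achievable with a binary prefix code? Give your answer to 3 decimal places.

2.809 bits/symbol

Probabilities are the counts divided by 204.
Repeatedly combine the two least-probable nodes; the expected code length is the sum of the merged weights.
merge 5/204 + 3/68 → 7/102
merge 7/102 + 5/68 → 29/204
merge 13/102 + 29/204 → 55/204
merge 31/204 + 3/17 → 67/204
merge 19/102 + 11/51 → 41/102
merge 55/204 + 67/204 → 61/102
merge 41/102 + 61/102 → 1
L = 7/102 + 29/204 + 55/204 + 67/204 + 41/102 + 61/102 + 1 = 191/68 ≈ 2.809 bits/symbol.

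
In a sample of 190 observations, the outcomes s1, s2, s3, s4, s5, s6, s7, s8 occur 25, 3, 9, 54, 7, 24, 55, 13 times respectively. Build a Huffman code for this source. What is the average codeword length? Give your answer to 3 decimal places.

Probabilities are the counts divided by 190.
Repeatedly combine the two least-probable nodes; the expected code length is the sum of the merged weights.
merge 3/190 + 7/190 → 1/19
merge 9/190 + 1/19 → 1/10
merge 13/190 + 1/10 → 16/95
merge 12/95 + 5/38 → 49/190
merge 16/95 + 49/190 → 81/190
merge 27/95 + 11/38 → 109/190
merge 81/190 + 109/190 → 1
L = 1/19 + 1/10 + 16/95 + 49/190 + 81/190 + 109/190 + 1 = 49/19 ≈ 2.579 bits/symbol.

2.579 bits/symbol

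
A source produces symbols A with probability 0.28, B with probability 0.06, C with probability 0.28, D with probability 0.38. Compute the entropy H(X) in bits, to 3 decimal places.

H = −Σ pᵢ log₂ pᵢ.
−0.28·log₂(0.28) = 0.5142
−0.06·log₂(0.06) = 0.2435
−0.28·log₂(0.28) = 0.5142
−0.38·log₂(0.38) = 0.5305
Sum ≈ 1.8024 → 1.802 bits.

1.802 bits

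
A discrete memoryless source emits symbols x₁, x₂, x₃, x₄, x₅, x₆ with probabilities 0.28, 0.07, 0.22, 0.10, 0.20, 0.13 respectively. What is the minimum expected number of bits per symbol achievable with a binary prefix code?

Repeatedly combine the two least-probable nodes; the expected code length is the sum of the merged weights.
merge 7/100 + 1/10 → 17/100
merge 13/100 + 17/100 → 3/10
merge 1/5 + 11/50 → 21/50
merge 7/25 + 3/10 → 29/50
merge 21/50 + 29/50 → 1
L = 17/100 + 3/10 + 21/50 + 29/50 + 1 = 247/100 = 2.47 bits/symbol.

2.47 bits/symbol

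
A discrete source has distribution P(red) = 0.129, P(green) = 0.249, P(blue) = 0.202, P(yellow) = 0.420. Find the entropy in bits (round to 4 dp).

H = −Σ pᵢ log₂ pᵢ.
−0.129·log₂(0.129) = 0.3811
−0.249·log₂(0.249) = 0.4994
−0.202·log₂(0.202) = 0.4661
−0.420·log₂(0.420) = 0.5256
Sum ≈ 1.8724 → 1.8724 bits.

1.8724 bits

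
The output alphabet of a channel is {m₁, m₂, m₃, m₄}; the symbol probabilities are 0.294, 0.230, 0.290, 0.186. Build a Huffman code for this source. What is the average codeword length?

Repeatedly combine the two least-probable nodes; the expected code length is the sum of the merged weights.
merge 93/500 + 23/100 → 52/125
merge 29/100 + 147/500 → 73/125
merge 52/125 + 73/125 → 1
L = 52/125 + 73/125 + 1 = 2 bits/symbol.

2 bits/symbol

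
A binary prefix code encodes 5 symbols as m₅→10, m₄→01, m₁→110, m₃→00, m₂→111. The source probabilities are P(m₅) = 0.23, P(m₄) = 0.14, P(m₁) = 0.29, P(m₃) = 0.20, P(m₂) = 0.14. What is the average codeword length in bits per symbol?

L̄ = Σ pᵢ·ℓᵢ = 0.23·2 + 0.14·2 + 0.29·3 + 0.20·2 + 0.14·3 = 2.43 bits/symbol.

2.43 bits/symbol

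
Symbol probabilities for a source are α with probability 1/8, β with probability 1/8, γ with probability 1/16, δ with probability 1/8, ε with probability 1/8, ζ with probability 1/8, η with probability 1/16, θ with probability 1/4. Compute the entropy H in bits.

Each probability is a power of 1/2, so log₂(1/p) is an integer.
H = Σ p·log₂(1/p) = 1/8·3 + 1/8·3 + 1/16·4 + 1/8·3 + 1/8·3 + 1/8·3 + 1/16·4 + 1/4·2 = 2.875 bits.

2.875 bits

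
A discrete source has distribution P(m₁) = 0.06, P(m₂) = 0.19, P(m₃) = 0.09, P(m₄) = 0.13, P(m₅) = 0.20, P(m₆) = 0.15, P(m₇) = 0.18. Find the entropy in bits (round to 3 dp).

H = −Σ pᵢ log₂ pᵢ.
−0.06·log₂(0.06) = 0.2435
−0.19·log₂(0.19) = 0.4552
−0.09·log₂(0.09) = 0.3127
−0.13·log₂(0.13) = 0.3826
−0.20·log₂(0.20) = 0.4644
−0.15·log₂(0.15) = 0.4105
−0.18·log₂(0.18) = 0.4453
Sum ≈ 2.7143 → 2.714 bits.

2.714 bits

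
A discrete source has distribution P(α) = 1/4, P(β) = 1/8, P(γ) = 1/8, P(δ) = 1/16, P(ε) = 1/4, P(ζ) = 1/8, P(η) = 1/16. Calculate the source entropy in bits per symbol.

2.625 bits

Each probability is a power of 1/2, so log₂(1/p) is an integer.
H = Σ p·log₂(1/p) = 1/4·2 + 1/8·3 + 1/8·3 + 1/16·4 + 1/4·2 + 1/8·3 + 1/16·4 = 2.625 bits.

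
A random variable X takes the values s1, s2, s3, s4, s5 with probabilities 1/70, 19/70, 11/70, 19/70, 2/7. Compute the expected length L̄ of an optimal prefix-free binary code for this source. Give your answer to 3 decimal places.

2.171 bits/symbol

Repeatedly combine the two least-probable nodes; the expected code length is the sum of the merged weights.
merge 1/70 + 11/70 → 6/35
merge 6/35 + 19/70 → 31/70
merge 19/70 + 2/7 → 39/70
merge 31/70 + 39/70 → 1
L = 6/35 + 31/70 + 39/70 + 1 = 76/35 ≈ 2.171 bits/symbol.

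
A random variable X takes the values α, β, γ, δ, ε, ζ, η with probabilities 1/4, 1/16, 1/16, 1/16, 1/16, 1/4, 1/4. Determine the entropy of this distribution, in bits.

Each probability is a power of 1/2, so log₂(1/p) is an integer.
H = Σ p·log₂(1/p) = 1/4·2 + 1/16·4 + 1/16·4 + 1/16·4 + 1/16·4 + 1/4·2 + 1/4·2 = 2.5 bits.

2.5 bits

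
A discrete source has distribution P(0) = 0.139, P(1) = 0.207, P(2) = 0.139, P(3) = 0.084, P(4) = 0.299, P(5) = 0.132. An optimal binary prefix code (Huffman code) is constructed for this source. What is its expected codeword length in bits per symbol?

2.494 bits/symbol

Repeatedly combine the two least-probable nodes; the expected code length is the sum of the merged weights.
merge 21/250 + 33/250 → 27/125
merge 139/1000 + 139/1000 → 139/500
merge 207/1000 + 27/125 → 423/1000
merge 139/500 + 299/1000 → 577/1000
merge 423/1000 + 577/1000 → 1
L = 27/125 + 139/500 + 423/1000 + 577/1000 + 1 = 1247/500 = 2.494 bits/symbol.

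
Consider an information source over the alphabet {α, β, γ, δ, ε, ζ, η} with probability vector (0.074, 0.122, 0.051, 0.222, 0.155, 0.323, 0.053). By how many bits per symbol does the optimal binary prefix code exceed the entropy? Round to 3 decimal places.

0.042 bits

Entropy H = −Σ p log₂ p ≈ 2.5174 bits.
Huffman merges: 51/1000+53/1000→13/125; 37/500+13/125→89/500; 61/500+31/200→277/1000; 89/500+111/500→2/5; 277/1000+323/1000→3/5; 2/5+3/5→1. L = 2559/1000 ≈ 2.5590.
L − H = 2.5590 − 2.5174 = 0.042 bits.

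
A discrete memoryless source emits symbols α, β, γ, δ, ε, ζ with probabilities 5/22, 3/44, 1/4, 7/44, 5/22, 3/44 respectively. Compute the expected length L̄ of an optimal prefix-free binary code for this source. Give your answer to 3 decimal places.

Repeatedly combine the two least-probable nodes; the expected code length is the sum of the merged weights.
merge 3/44 + 3/44 → 3/22
merge 3/22 + 7/44 → 13/44
merge 5/22 + 5/22 → 5/11
merge 1/4 + 13/44 → 6/11
merge 5/11 + 6/11 → 1
L = 3/22 + 13/44 + 5/11 + 6/11 + 1 = 107/44 ≈ 2.432 bits/symbol.

2.432 bits/symbol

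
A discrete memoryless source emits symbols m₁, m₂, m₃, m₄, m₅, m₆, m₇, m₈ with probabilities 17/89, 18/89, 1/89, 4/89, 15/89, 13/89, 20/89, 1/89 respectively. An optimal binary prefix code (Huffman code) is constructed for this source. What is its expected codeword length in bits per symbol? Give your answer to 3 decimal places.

2.663 bits/symbol

Repeatedly combine the two least-probable nodes; the expected code length is the sum of the merged weights.
merge 1/89 + 1/89 → 2/89
merge 2/89 + 4/89 → 6/89
merge 6/89 + 13/89 → 19/89
merge 15/89 + 17/89 → 32/89
merge 18/89 + 19/89 → 37/89
merge 20/89 + 32/89 → 52/89
merge 37/89 + 52/89 → 1
L = 2/89 + 6/89 + 19/89 + 32/89 + 37/89 + 52/89 + 1 = 237/89 ≈ 2.663 bits/symbol.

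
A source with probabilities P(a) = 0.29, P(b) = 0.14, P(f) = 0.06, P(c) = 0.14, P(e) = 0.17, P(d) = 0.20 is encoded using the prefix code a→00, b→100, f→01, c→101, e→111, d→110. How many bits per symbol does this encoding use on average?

2.65 bits/symbol

L̄ = Σ pᵢ·ℓᵢ = 0.29·2 + 0.14·3 + 0.06·2 + 0.14·3 + 0.17·3 + 0.20·3 = 2.65 bits/symbol.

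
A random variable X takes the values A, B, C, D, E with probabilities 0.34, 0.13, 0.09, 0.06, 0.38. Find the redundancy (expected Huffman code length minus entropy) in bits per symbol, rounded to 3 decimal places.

Entropy H = −Σ p log₂ p ≈ 1.9985 bits.
Huffman merges: 3/50+9/100→3/20; 13/100+3/20→7/25; 7/25+17/50→31/50; 19/50+31/50→1. L = 41/20 ≈ 2.0500.
L − H = 2.0500 − 1.9985 = 0.052 bits.

0.052 bits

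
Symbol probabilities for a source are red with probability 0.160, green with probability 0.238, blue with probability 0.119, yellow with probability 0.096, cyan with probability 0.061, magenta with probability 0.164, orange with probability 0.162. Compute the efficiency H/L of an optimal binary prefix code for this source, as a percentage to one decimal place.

Entropy H = −Σ p log₂ p ≈ 2.7052 bits.
Huffman merges: 61/1000+12/125→157/1000; 119/1000+157/1000→69/250; 4/25+81/500→161/500; 41/250+119/500→201/500; 69/250+161/500→299/500; 201/500+299/500→1. L = 551/200 ≈ 2.7550.
Efficiency = H/L = 2.7052/2.7550 = 98.2%.

98.2%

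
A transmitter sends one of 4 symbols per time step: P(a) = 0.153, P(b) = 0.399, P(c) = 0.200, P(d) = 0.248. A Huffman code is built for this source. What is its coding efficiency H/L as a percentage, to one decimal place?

Entropy H = −Σ p log₂ p ≈ 1.9065 bits.
Huffman merges: 153/1000+1/5→353/1000; 31/125+353/1000→601/1000; 399/1000+601/1000→1. L = 977/500 ≈ 1.9540.
Efficiency = H/L = 1.9065/1.9540 = 97.6%.

97.6%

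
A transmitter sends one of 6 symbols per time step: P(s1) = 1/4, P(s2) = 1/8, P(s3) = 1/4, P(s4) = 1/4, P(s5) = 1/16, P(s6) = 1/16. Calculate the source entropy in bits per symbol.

Each probability is a power of 1/2, so log₂(1/p) is an integer.
H = Σ p·log₂(1/p) = 1/4·2 + 1/8·3 + 1/4·2 + 1/4·2 + 1/16·4 + 1/16·4 = 2.375 bits.

2.375 bits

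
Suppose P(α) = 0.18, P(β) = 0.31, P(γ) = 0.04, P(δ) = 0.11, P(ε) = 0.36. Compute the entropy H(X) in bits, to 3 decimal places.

H = −Σ pᵢ log₂ pᵢ.
−0.18·log₂(0.18) = 0.4453
−0.31·log₂(0.31) = 0.5238
−0.04·log₂(0.04) = 0.1858
−0.11·log₂(0.11) = 0.3503
−0.36·log₂(0.36) = 0.5306
Sum ≈ 2.0358 → 2.036 bits.

2.036 bits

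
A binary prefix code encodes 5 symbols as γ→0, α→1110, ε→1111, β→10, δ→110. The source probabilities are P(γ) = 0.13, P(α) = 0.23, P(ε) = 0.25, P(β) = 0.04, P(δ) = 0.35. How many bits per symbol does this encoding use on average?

3.18 bits/symbol

L̄ = Σ pᵢ·ℓᵢ = 0.13·1 + 0.23·4 + 0.25·4 + 0.04·2 + 0.35·3 = 3.18 bits/symbol.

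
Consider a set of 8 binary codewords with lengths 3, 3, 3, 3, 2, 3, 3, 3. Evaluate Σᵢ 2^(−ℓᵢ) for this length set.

1.125

With common denominator 2^3 = 8: Σ 2^(−ℓᵢ) = 1/8 + 1/8 + 1/8 + 1/8 + 2/8 + 1/8 + 1/8 + 1/8 = 9/8 = 1.125.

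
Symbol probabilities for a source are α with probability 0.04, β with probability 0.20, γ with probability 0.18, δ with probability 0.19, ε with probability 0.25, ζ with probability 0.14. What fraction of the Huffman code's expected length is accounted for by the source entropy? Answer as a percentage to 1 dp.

96.4%

Entropy H = −Σ p log₂ p ≈ 2.4478 bits.
Huffman merges: 1/25+7/50→9/50; 9/50+9/50→9/25; 19/100+1/5→39/100; 1/4+9/25→61/100; 39/100+61/100→1. L = 127/50 ≈ 2.5400.
Efficiency = H/L = 2.4478/2.5400 = 96.4%.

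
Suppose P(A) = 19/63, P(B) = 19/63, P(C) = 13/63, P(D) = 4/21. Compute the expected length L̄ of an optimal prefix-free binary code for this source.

Repeatedly combine the two least-probable nodes; the expected code length is the sum of the merged weights.
merge 4/21 + 13/63 → 25/63
merge 19/63 + 19/63 → 38/63
merge 25/63 + 38/63 → 1
L = 25/63 + 38/63 + 1 = 2 bits/symbol.

2 bits/symbol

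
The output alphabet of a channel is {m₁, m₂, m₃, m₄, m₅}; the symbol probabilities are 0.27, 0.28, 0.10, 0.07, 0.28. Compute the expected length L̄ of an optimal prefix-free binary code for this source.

2.17 bits/symbol

Repeatedly combine the two least-probable nodes; the expected code length is the sum of the merged weights.
merge 7/100 + 1/10 → 17/100
merge 17/100 + 27/100 → 11/25
merge 7/25 + 7/25 → 14/25
merge 11/25 + 14/25 → 1
L = 17/100 + 11/25 + 14/25 + 1 = 217/100 = 2.17 bits/symbol.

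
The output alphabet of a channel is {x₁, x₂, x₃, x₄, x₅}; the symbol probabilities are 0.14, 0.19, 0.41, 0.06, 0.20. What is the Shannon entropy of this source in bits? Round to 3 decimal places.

2.088 bits

H = −Σ pᵢ log₂ pᵢ.
−0.14·log₂(0.14) = 0.3971
−0.19·log₂(0.19) = 0.4552
−0.41·log₂(0.41) = 0.5274
−0.06·log₂(0.06) = 0.2435
−0.20·log₂(0.20) = 0.4644
Sum ≈ 2.0876 → 2.088 bits.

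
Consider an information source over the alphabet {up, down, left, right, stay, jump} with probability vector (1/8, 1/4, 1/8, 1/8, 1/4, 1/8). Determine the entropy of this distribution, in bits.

Each probability is a power of 1/2, so log₂(1/p) is an integer.
H = Σ p·log₂(1/p) = 1/8·3 + 1/4·2 + 1/8·3 + 1/8·3 + 1/4·2 + 1/8·3 = 2.5 bits.

2.5 bits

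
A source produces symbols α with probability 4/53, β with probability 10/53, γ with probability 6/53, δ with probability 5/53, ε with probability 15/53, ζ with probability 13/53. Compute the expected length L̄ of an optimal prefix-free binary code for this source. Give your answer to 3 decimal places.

Repeatedly combine the two least-probable nodes; the expected code length is the sum of the merged weights.
merge 4/53 + 5/53 → 9/53
merge 6/53 + 9/53 → 15/53
merge 10/53 + 13/53 → 23/53
merge 15/53 + 15/53 → 30/53
merge 23/53 + 30/53 → 1
L = 9/53 + 15/53 + 23/53 + 30/53 + 1 = 130/53 ≈ 2.453 bits/symbol.

2.453 bits/symbol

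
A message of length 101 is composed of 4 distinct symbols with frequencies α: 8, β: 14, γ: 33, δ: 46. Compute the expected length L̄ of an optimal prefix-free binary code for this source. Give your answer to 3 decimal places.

Probabilities are the counts divided by 101.
Repeatedly combine the two least-probable nodes; the expected code length is the sum of the merged weights.
merge 8/101 + 14/101 → 22/101
merge 22/101 + 33/101 → 55/101
merge 46/101 + 55/101 → 1
L = 22/101 + 55/101 + 1 = 178/101 ≈ 1.762 bits/symbol.

1.762 bits/symbol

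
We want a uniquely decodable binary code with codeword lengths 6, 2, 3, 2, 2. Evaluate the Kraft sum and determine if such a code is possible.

0.890625; yes

With common denominator 2^6 = 64: Σ 2^(−ℓᵢ) = 1/64 + 16/64 + 8/64 + 16/64 + 16/64 = 57/64 = 0.890625.
Kraft's inequality requires Σ ≤ 1; here Σ = 0.890625 ≤ 1, so such a prefix code exists.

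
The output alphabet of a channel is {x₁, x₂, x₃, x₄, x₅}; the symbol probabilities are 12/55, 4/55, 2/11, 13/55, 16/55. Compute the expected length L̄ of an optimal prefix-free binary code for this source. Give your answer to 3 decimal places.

2.255 bits/symbol

Repeatedly combine the two least-probable nodes; the expected code length is the sum of the merged weights.
merge 4/55 + 2/11 → 14/55
merge 12/55 + 13/55 → 5/11
merge 14/55 + 16/55 → 6/11
merge 5/11 + 6/11 → 1
L = 14/55 + 5/11 + 6/11 + 1 = 124/55 ≈ 2.255 bits/symbol.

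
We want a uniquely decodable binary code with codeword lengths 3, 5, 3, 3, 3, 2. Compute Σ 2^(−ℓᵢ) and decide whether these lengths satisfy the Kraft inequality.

With common denominator 2^5 = 32: Σ 2^(−ℓᵢ) = 4/32 + 1/32 + 4/32 + 4/32 + 4/32 + 8/32 = 25/32 = 0.78125.
Kraft's inequality requires Σ ≤ 1; here Σ = 0.78125 ≤ 1, so such a prefix code exists.

0.78125; yes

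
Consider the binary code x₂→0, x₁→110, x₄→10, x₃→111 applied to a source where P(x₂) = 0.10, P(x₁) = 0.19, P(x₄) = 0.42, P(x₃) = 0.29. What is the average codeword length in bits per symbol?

L̄ = Σ pᵢ·ℓᵢ = 0.10·1 + 0.19·3 + 0.42·2 + 0.29·3 = 2.38 bits/symbol.

2.38 bits/symbol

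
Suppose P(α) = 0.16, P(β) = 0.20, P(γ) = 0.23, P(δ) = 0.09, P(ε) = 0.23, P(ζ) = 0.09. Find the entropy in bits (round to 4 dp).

H = −Σ pᵢ log₂ pᵢ.
−0.16·log₂(0.16) = 0.4230
−0.20·log₂(0.20) = 0.4644
−0.23·log₂(0.23) = 0.4877
−0.09·log₂(0.09) = 0.3127
−0.23·log₂(0.23) = 0.4877
−0.09·log₂(0.09) = 0.3127
Sum ≈ 2.4880 → 2.4880 bits.

2.4880 bits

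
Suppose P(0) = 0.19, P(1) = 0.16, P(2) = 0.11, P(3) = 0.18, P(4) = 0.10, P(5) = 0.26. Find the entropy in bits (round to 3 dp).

2.511 bits

H = −Σ pᵢ log₂ pᵢ.
−0.19·log₂(0.19) = 0.4552
−0.16·log₂(0.16) = 0.4230
−0.11·log₂(0.11) = 0.3503
−0.18·log₂(0.18) = 0.4453
−0.10·log₂(0.10) = 0.3322
−0.26·log₂(0.26) = 0.5053
Sum ≈ 2.5113 → 2.511 bits.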